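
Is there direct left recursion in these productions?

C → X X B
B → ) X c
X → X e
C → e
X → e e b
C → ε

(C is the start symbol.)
Yes, X is left-recursive

Direct left recursion occurs when N → N α for some non-terminal N (the right-hand side begins with the left-hand side itself).

C → X X B: starts with X
B → ) X c: starts with ')'
X → X e: LEFT RECURSIVE (starts with X)
C → e: starts with e
X → e e b: starts with e
C → ε: starts with ε

The grammar has direct left recursion on: X.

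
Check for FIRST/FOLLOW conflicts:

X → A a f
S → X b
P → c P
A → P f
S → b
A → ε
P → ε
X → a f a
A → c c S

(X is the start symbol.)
Nullable non-terminals: A, P.
FIRST sets used below: FIRST(P) = { 'c', ε }

A: nullable alternative(s) A → ε; FOLLOW(A) = { 'a' }
  A → P f: FIRST \ {ε} = { 'c', 'f' } — disjoint from FOLLOW(A)
  A → ε: FIRST \ {ε} = { } — this is the only nullable alternative, skip
  A → c c S: FIRST \ {ε} = { 'c' } — disjoint from FOLLOW(A)

P: nullable alternative(s) P → ε; FOLLOW(P) = { 'f' }
  P → c P: FIRST \ {ε} = { 'c' } — disjoint from FOLLOW(P)
  P → ε: FIRST \ {ε} = { } — this is the only nullable alternative, skip

S, X have no nullable alternative, so no FIRST/FOLLOW check is needed there.

No FIRST/FOLLOW conflicts found.

Answer: No FIRST/FOLLOW conflicts.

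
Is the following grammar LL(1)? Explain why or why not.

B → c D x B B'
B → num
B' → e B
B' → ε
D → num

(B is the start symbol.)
Relevant sets:
  FOLLOW(B') = { $, 'e' }

For B:
  PREDICT(B → c D x B B') = { 'c' }
  PREDICT(B → num) = { 'num' }
For B':
  PREDICT(B' → e B) = { 'e' }
  PREDICT(B' → ε) = { $, 'e' }
D has a single production, so nothing to check there.

Conflict found: Predict set conflict for B': { 'e' }
The grammar is NOT LL(1).

Answer: No. Predict set conflict for B': { 'e' }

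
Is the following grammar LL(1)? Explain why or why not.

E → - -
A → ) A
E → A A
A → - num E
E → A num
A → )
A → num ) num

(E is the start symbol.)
No. Predict set conflict for E: { '-' }

Relevant sets:
  FIRST(A) = { ')', '-', 'num' }

For E:
  PREDICT(E → '-' '-') = { '-' }
  PREDICT(E → A A) = { ')', '-', 'num' }
  PREDICT(E → A num) = { ')', '-', 'num' }
For A:
  PREDICT(A → ')' A) = { ')' }
  PREDICT(A → '-' num E) = { '-' }
  PREDICT(A → ')') = { ')' }
  PREDICT(A → num ')' num) = { 'num' }

Conflict found: Predict set conflict for E: { '-' }
The grammar is NOT LL(1).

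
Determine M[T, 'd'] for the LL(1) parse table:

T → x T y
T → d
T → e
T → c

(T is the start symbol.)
To find M[T, 'd'], we find productions for T where 'd' is in the predict set (PREDICT(N → α) = (FIRST(α) \ {ε}) ∪ (FOLLOW(N) if α ⇒* ε)).

T → x T y: PREDICT = { 'x' }
T → d: PREDICT = { 'd' }
  'd' is in predict set, so this production goes in M[T, 'd']
T → e: PREDICT = { 'e' }
T → c: PREDICT = { 'c' }

M[T, 'd'] = T → d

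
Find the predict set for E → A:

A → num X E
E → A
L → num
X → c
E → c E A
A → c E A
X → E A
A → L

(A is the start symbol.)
PREDICT(E → A) = (FIRST(RHS) \ {ε}) ∪ (FOLLOW(E) if ε ∈ FIRST(RHS), i.e. RHS ⇒* ε)
FIRST(A) = { 'c', 'num' }
FIRST(A) = { 'c', 'num' }
ε ∉ FIRST(A), so FOLLOW(E) is not added.
PREDICT(E → A) = { 'c', 'num' }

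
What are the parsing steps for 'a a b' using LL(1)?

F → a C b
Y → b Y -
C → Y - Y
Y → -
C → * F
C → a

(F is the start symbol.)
LL(1) parsing maintains a stack (initially the start symbol over $) and the input. At each step: if the stack top is a terminal, match it against the current input token; if it is a non-terminal N, replace it with the RHS of M[N, lookahead] (the unique production whose predict set contains the lookahead).

Stack is shown with the top on the left.

Stack    Input    Action
------------------------
F $      a a b $  output F → a C b
a C b $  a a b $  match 'a'
C b $    a b $    output C → a
a b $    a b $    match 'a'
b $      b $      match 'b'
$        $        accept

The string is accepted.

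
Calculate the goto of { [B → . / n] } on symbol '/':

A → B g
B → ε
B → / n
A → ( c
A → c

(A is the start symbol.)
{ [B → / . n] }

GOTO(I, '/') = CLOSURE({ [A → αX.β] : [A → α.Xβ] ∈ I, X = '/' })

Items with dot before '/', with the dot advanced:
  [B → . / n] → [B → / . n]
Closure adds nothing (no advanced item has the dot before a non-terminal).

GOTO = { [B → / . n] }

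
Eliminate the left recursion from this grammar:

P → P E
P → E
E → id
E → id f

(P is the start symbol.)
P → E P'
P' → E P'
P' → ε
E → id
E → id f

P is directly left-recursive. The standard transformation for
  A → A α₁ | ... | A α_m | β₁ | ... | β_n
is
  A  → β₁ A' | ... | β_n A'
  A' → α₁ A' | ... | α_m A' | ε

P → E becomes P → E P'
P → P E becomes P' → E P'
Add P' → ε

Productions for other non-terminals are unchanged:
  E → id
  E → id f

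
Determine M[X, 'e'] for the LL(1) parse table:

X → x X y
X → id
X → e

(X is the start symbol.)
To find M[X, 'e'], we find productions for X where 'e' is in the predict set (PREDICT(N → α) = (FIRST(α) \ {ε}) ∪ (FOLLOW(N) if α ⇒* ε)).

X → x X y: PREDICT = { 'x' }
X → id: PREDICT = { 'id' }
X → e: PREDICT = { 'e' }
  'e' is in predict set, so this production goes in M[X, 'e']

M[X, 'e'] = X → e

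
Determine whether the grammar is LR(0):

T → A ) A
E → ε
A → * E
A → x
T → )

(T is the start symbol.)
A grammar is LR(0) if no state in the canonical LR(0) collection has:
  - both a shift item (dot before a terminal) and a complete item (shift-reduce conflict), or
  - two or more complete items (reduce-reduce conflict; the accept item [T' → T .] counts as a complete item here).

Augment with T' → T and build the canonical LR(0) collection (I0 = CLOSURE({[T' → . T]}), then GOTO on every symbol after a dot until no new states appear). It has 9 states:
  I0: { [A → . * E], [A → . x], [T → . )], [T → . A ) A], [T' → . T] }  — shift
  I1: { [T → ) .] }  — reduce
  I2: { [A → * . E], [E → .] }  — reduce
  I3: { [T → A . ) A] }  — shift
  I4: { [T' → T .] }  — accept
  I5: { [A → x .] }  — reduce
  I6: { [A → . * E], [A → . x], [T → A ) . A] }  — shift
  I7: { [T → A ) A .] }  — reduce
  I8: { [A → * E .] }  — reduce

Every state is either a pure shift/goto state or contains exactly one complete item and nothing to shift — no conflicts. The grammar is LR(0).

Answer: Yes, the grammar is LR(0)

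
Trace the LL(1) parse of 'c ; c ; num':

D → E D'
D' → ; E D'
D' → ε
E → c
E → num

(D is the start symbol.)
LL(1) parsing maintains a stack (initially the start symbol over $) and the input. At each step: if the stack top is a terminal, match it against the current input token; if it is a non-terminal N, replace it with the RHS of M[N, lookahead] (the unique production whose predict set contains the lookahead).

Stack is shown with the top on the left.

Stack     Input          Action
-------------------------------
D $       c ; c ; num $  output D → E D'
E D' $    c ; c ; num $  output E → c
c D' $    c ; c ; num $  match 'c'
D' $      ; c ; num $    output D' → ; E D'
; E D' $  ; c ; num $    match ';'
E D' $    c ; num $      output E → c
c D' $    c ; num $      match 'c'
D' $      ; num $        output D' → ; E D'
; E D' $  ; num $        match ';'
E D' $    num $          output E → num
num D' $  num $          match 'num'
D' $      $              output D' → ε
$         $              accept

The string is accepted.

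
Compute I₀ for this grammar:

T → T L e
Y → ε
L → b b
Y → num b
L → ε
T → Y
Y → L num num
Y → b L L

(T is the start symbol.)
{ [L → . b b], [L → .], [T → . T L e], [T → . Y], [T' → . T], [Y → . L num num], [Y → . b L L], [Y → . num b], [Y → .] }

First, augment the grammar with T' → T
I₀ = CLOSURE({ [T' → . T] }):
  [T' → . T] has the dot before T: add [T → . T L e], [T → . Y]
  [T → . Y] has the dot before Y: add [Y → .], [Y → . num b], [Y → . L num num], [Y → . b L L]
  [Y → . L num num] has the dot before L: add [L → . b b], [L → .]
No further items can be added.

I₀ = { [L → . b b], [L → .], [T → . T L e], [T → . Y], [T' → . T], [Y → . L num num], [Y → . b L L], [Y → . num b], [Y → .] }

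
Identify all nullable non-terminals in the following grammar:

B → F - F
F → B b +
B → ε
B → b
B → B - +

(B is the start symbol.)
A non-terminal is nullable if it can derive ε (the empty string): either it has an ε-production, or it has a production whose right-hand side consists entirely of nullable non-terminals.

ε-productions: B → ε
So B is immediately nullable.
No further non-terminal can be added: every production for the remaining non-terminals contains a terminal or a non-nullable non-terminal.
Nullable = { 'B' }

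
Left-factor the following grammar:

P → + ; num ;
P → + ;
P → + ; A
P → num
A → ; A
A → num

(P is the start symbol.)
P → + ; P'
P' → num ;
P' → ε
P' → A
P → num
A → ; A
A → num

Left-factoring transforms A → αβ₁ | αβ₂ into A → αA' and A' → β₁ | β₂
(α is the longest common prefix among the alternatives). Repeat until
no nonterminal has two alternatives with a common prefix.

Round 1: P has alternatives sharing prefix '+ ;'. Introduce P': P → + ; P'
  Add: P' → num ;
  Add: P' → ε
  Add: P' → A

No remaining common prefixes — done.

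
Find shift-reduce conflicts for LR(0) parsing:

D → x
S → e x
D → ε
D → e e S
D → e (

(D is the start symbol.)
Yes — I0: [D → .] vs [D → . e (]

Augment with D' → D and build the canonical LR(0) collection (I0 = CLOSURE({[D' → . D]}), then GOTO on every symbol after a dot until no new states appear). It has 9 states:
  I0: { [D → . e (], [D → . e e S], [D → . x], [D → .], [D' → . D] }  — shift, reduce
  I1: { [D' → D .] }  — accept
  I2: { [D → e . (], [D → e . e S] }  — shift
  I3: { [D → x .] }  — reduce
  I4: { [D → e ( .] }  — reduce
  I5: { [D → e e . S], [S → . e x] }  — shift
  I6: { [D → e e S .] }  — reduce
  I7: { [S → e . x] }  — shift
  I8: { [S → e x .] }  — reduce

I0 contains reduce item [D → .] and shift items [D → . e (], [D → . e e S], [D → . x] — shift-reduce conflict.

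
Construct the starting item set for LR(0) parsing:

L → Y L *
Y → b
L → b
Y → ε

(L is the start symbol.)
{ [L → . Y L *], [L → . b], [L' → . L], [Y → . b], [Y → .] }

First, augment the grammar with L' → L
I₀ = CLOSURE({ [L' → . L] }):
  [L' → . L] has the dot before L: add [L → . Y L *], [L → . b]
  [L → . Y L *] has the dot before Y: add [Y → . b], [Y → .]
No further items can be added.

I₀ = { [L → . Y L *], [L → . b], [L' → . L], [Y → . b], [Y → .] }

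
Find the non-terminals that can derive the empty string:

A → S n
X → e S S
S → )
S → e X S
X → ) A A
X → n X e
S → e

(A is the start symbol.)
None

A non-terminal is nullable if it can derive ε (the empty string): either it has an ε-production, or it has a production whose right-hand side consists entirely of nullable non-terminals.

There are no ε-productions, so no non-terminal can derive ε.
No non-terminals are nullable.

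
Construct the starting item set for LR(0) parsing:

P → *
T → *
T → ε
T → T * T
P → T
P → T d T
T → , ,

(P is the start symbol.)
First, augment the grammar with P' → P
I₀ = CLOSURE({ [P' → . P] }):
  [P' → . P] has the dot before P: add [P → . *], [P → . T], [P → . T d T]
  [P → . T] has the dot before T: add [T → . *], [T → .], [T → . T * T], [T → . , ,]
No further items can be added.

I₀ = { [P → . *], [P → . T d T], [P → . T], [P' → . P], [T → . *], [T → . , ,], [T → . T * T], [T → .] }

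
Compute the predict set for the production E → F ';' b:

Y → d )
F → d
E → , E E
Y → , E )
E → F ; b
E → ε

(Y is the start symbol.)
PREDICT(E → F ';' b) = (FIRST(RHS) \ {ε}) ∪ (FOLLOW(E) if ε ∈ FIRST(RHS), i.e. RHS ⇒* ε)
FIRST(F) = { 'd' }
FIRST(F ';' b) = { 'd' }
ε ∉ FIRST(F ';' b), so FOLLOW(E) is not added.
PREDICT(E → F ';' b) = { 'd' }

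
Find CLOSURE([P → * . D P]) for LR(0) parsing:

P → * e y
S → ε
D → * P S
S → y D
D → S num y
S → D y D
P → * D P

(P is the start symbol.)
{ [D → . * P S], [D → . S num y], [P → * . D P], [S → . D y D], [S → . y D], [S → .] }

To compute CLOSURE, for each item [A → α.Bβ] where B is a non-terminal, add [B → .γ] for all productions B → γ; repeat for the newly added items until nothing changes.

Start with: [P → * . D P]
  [P → * . D P] has the dot before D: add [D → . * P S], [D → . S num y]
  [D → . S num y] has the dot before S: add [S → .], [S → . y D], [S → . D y D]
No further items can be added.

CLOSURE = { [D → . * P S], [D → . S num y], [P → * . D P], [S → . D y D], [S → . y D], [S → .] }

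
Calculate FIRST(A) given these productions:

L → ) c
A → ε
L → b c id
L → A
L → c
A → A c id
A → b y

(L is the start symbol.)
From A → ε:
  - ε-production, so ε ∈ FIRST(A)
From A → A c id:
  - A is the symbol being defined: contributes nothing new
    A is nullable, so continue to the next symbol
  - c is a terminal: add 'c' and stop
From A → b y:
  - b is a terminal: add 'b' and stop

Collecting: FIRST(A) = { 'b', 'c', ε }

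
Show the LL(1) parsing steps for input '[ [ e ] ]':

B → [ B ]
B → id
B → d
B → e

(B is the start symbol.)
Stack is shown with the top on the left.

Stack      Input        Action
------------------------------
B $        [ [ e ] ] $  output B → [ B ]
[ B ] $    [ [ e ] ] $  match '['
B ] $      [ e ] ] $    output B → [ B ]
[ B ] ] $  [ e ] ] $    match '['
B ] ] $    e ] ] $      output B → e
e ] ] $    e ] ] $      match 'e'
] ] $      ] ] $        match ']'
] $        ] $          match ']'
$          $            accept

The string is accepted.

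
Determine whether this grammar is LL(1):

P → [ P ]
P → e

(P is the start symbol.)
A grammar is LL(1) if for each non-terminal N with multiple productions, the predict sets of those productions are pairwise disjoint, where PREDICT(N → α) = (FIRST(α) \ {ε}) ∪ (FOLLOW(N) if α ⇒* ε).

For P:
  PREDICT(P → '[' P ']') = { '[' }
  PREDICT(P → e) = { 'e' }

All predict sets are disjoint. The grammar IS LL(1).

Answer: Yes, the grammar is LL(1).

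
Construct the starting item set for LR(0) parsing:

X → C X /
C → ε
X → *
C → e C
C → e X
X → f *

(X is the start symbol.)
First, augment the grammar with X' → X
I₀ = CLOSURE({ [X' → . X] }):
  [X' → . X] has the dot before X: add [X → . C X /], [X → . *], [X → . f *]
  [X → . C X /] has the dot before C: add [C → .], [C → . e C], [C → . e X]
No further items can be added.

I₀ = { [C → . e C], [C → . e X], [C → .], [X → . *], [X → . C X /], [X → . f *], [X' → . X] }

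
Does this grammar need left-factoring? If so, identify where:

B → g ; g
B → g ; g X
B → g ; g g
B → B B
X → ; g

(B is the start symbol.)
Left-factoring is needed when two productions for the same non-terminal
share a common prefix on the right-hand side.

Productions for B:
  B → g ; g
  B → g ; g X
  B → g ; g g
  B → B B

Found common prefix 'g ; g' in productions for B

Answer: Yes, B has productions with common prefix 'g ; g'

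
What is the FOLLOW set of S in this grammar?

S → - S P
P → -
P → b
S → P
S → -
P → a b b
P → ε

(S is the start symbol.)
To compute FOLLOW(S), find every occurrence of S on a right-hand side N → α S β: add FIRST(β) \ {ε}, and if β is empty or nullable also add FOLLOW(N). Iterate to a fixed point.

S is the start symbol, so $ ∈ FOLLOW(S).
In S → - S P: S is followed by P, add FIRST(P) \ {ε} = { '-', 'a', 'b' }
  P is nullable, so FOLLOW(S) is also included — that is the set being defined, nothing new

Taking the union: FOLLOW(S) = { $, '-', 'a', 'b' }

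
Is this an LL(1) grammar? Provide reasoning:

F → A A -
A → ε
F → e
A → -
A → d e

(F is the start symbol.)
A grammar is LL(1) if for each non-terminal N with multiple productions, the predict sets of those productions are pairwise disjoint, where PREDICT(N → α) = (FIRST(α) \ {ε}) ∪ (FOLLOW(N) if α ⇒* ε).

Relevant sets:
  FIRST(A) = { '-', 'd', ε }
  FOLLOW(A) = { '-', 'd' }

For F:
  PREDICT(F → A A '-') = { '-', 'd' }
  PREDICT(F → e) = { 'e' }
For A:
  PREDICT(A → ε) = { '-', 'd' }
  PREDICT(A → '-') = { '-' }
  PREDICT(A → d e) = { 'd' }

Conflict found: Predict set conflict for A: { '-' }
The grammar is NOT LL(1).

Answer: No. Predict set conflict for A: { '-' }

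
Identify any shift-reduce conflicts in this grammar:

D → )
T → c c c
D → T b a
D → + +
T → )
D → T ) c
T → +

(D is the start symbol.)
A shift-reduce conflict occurs when an LR(0) state has both:
  - a complete (reduce) item [A → α .] (dot at the end), and
  - a shift item [B → β . c γ] (dot before a terminal).

Augment with D' → D and build the canonical LR(0) collection (I0 = CLOSURE({[D' → . D]}), then GOTO on every symbol after a dot until no new states appear). It has 13 states:
  I0: { [D → . )], [D → . + +], [D → . T ) c], [D → . T b a], [D' → . D], [T → . )], [T → . +], [T → . c c c] }  — shift
  I1: { [D → ) .], [T → ) .] }  — 2 reduces
  I2: { [D → + . +], [T → + .] }  — shift, reduce
  I3: { [D' → D .] }  — accept
  I4: { [D → T . ) c], [D → T . b a] }  — shift
  I5: { [T → c . c c] }  — shift
  I6: { [T → c c . c] }  — shift
  I7: { [T → c c c .] }  — reduce
  I8: { [D → T ) . c] }  — shift
  I9: { [D → T b . a] }  — shift
  I10: { [D → T b a .] }  — reduce
  I11: { [D → T ) c .] }  — reduce
  I12: { [D → + + .] }  — reduce

I2 contains reduce item [T → + .] and shift item [D → + . +] — shift-reduce conflict.

Answer: Yes — I2: [T → + .] vs [D → + . +]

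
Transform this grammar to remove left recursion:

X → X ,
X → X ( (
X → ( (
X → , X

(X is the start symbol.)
X is directly left-recursive. The standard transformation for
  A → A α₁ | ... | A α_m | β₁ | ... | β_n
is
  A  → β₁ A' | ... | β_n A'
  A' → α₁ A' | ... | α_m A' | ε

X → ( ( becomes X → ( ( X'
X → , X becomes X → , X X'
X → X , becomes X' → , X'
X → X ( ( becomes X' → ( ( X'
Add X' → ε

Resulting grammar:
X → ( ( X'
X → , X X'
X' → , X'
X' → ( ( X'
X' → ε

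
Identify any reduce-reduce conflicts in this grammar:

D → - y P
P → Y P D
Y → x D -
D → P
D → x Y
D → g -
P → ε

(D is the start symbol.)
Yes — I8: [D → x Y .] vs [P → .]

Augment with D' → D and build the canonical LR(0) collection (I0 = CLOSURE({[D' → . D]}), then GOTO on every symbol after a dot until no new states appear). It has 16 states:
  I0: { [D → . - y P], [D → . P], [D → . g -], [D → . x Y], [D' → . D], [P → . Y P D], [P → .], [Y → . x D -] }  — shift, reduce
  I1: { [D → - . y P] }  — shift
  I2: { [D' → D .] }  — accept
  I3: { [D → P .] }  — reduce
  I4: { [P → . Y P D], [P → .], [P → Y . P D], [Y → . x D -] }  — shift, reduce
  I5: { [D → g . -] }  — shift
  I6: { [D → . - y P], [D → . P], [D → . g -], [D → . x Y], [D → x . Y], [P → . Y P D], [P → .], [Y → . x D -], [Y → x . D -] }  — shift, reduce
  I7: { [Y → x D . -] }  — shift
  I8: { [D → x Y .], [P → . Y P D], [P → .], [P → Y . P D], [Y → . x D -] }  — shift, 2 reduces
  I9: { [D → . - y P], [D → . P], [D → . g -], [D → . x Y], [P → . Y P D], [P → .], [P → Y P . D], [Y → . x D -] }  — shift, reduce
  I10: { [D → . - y P], [D → . P], [D → . g -], [D → . x Y], [P → . Y P D], [P → .], [Y → . x D -], [Y → x . D -] }  — shift, reduce
  I11: { [P → Y P D .] }  — reduce
  I12: { [Y → x D - .] }  — reduce
  I13: { [D → g - .] }  — reduce
  I14: { [D → - y . P], [P → . Y P D], [P → .], [Y → . x D -] }  — shift, reduce
  I15: { [D → - y P .] }  — reduce

I8 contains complete items [D → x Y .], [P → .] — reduce-reduce conflict.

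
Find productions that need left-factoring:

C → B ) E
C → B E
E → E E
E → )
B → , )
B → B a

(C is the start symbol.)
Left-factoring is needed when two productions for the same non-terminal
share a common prefix on the right-hand side.

Productions for C:
  C → B ) E
  C → B E
Productions for E:
  E → E E
  E → )
Productions for B:
  B → , )
  B → B a

Found common prefix 'B' in productions for C

Answer: Yes, C has productions with common prefix 'B'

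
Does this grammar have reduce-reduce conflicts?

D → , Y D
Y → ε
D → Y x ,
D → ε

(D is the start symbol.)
A reduce-reduce conflict occurs when an LR(0) state has two complete items [A → α .] and [B → β .] — both call for a reduction, and with no lookahead the parser cannot choose between them.

Augment with D' → D and build the canonical LR(0) collection (I0 = CLOSURE({[D' → . D]}), then GOTO on every symbol after a dot until no new states appear). It has 8 states:
  I0: { [D → . , Y D], [D → . Y x ,], [D → .], [D' → . D], [Y → .] }  — shift, 2 reduces
  I1: { [D → , . Y D], [Y → .] }  — reduce
  I2: { [D' → D .] }  — accept
  I3: { [D → Y . x ,] }  — shift
  I4: { [D → Y x . ,] }  — shift
  I5: { [D → Y x , .] }  — reduce
  I6: { [D → , Y . D], [D → . , Y D], [D → . Y x ,], [D → .], [Y → .] }  — shift, 2 reduces
  I7: { [D → , Y D .] }  — reduce

I0 contains complete items [D → .], [Y → .] — reduce-reduce conflict.
I6 contains complete items [D → .], [Y → .] — reduce-reduce conflict.

Answer: Yes — I0: [D → .] vs [Y → .]; I6: [D → .] vs [Y → .]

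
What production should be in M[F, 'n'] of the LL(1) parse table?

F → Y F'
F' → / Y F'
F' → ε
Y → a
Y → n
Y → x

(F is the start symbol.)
To find M[F, 'n'], we find productions for F where 'n' is in the predict set (PREDICT(N → α) = (FIRST(α) \ {ε}) ∪ (FOLLOW(N) if α ⇒* ε)).

Relevant sets:
  FIRST(Y) = { 'a', 'n', 'x' }

F → Y F': PREDICT = { 'a', 'n', 'x' }
  'n' is in predict set, so this production goes in M[F, 'n']

M[F, 'n'] = F → Y F'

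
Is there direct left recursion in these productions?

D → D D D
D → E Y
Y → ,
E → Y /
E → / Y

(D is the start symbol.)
Direct left recursion occurs when N → N α for some non-terminal N (the right-hand side begins with the left-hand side itself).

D → D D D: LEFT RECURSIVE (starts with D)
D → E Y: starts with E
Y → ,: starts with ','
E → Y /: starts with Y
E → / Y: starts with '/'

The grammar has direct left recursion on: D.

Answer: Yes, D is left-recursive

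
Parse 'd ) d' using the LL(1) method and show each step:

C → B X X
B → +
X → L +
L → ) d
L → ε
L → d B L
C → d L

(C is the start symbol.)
LL(1) parsing maintains a stack (initially the start symbol over $) and the input. At each step: if the stack top is a terminal, match it against the current input token; if it is a non-terminal N, replace it with the RHS of M[N, lookahead] (the unique production whose predict set contains the lookahead).

Stack is shown with the top on the left.

Stack  Input    Action
----------------------
C $    d ) d $  output C → d L
d L $  d ) d $  match 'd'
L $    ) d $    output L → ) d
) d $  ) d $    match ')'
d $    d $      match 'd'
$      $        accept

The string is accepted.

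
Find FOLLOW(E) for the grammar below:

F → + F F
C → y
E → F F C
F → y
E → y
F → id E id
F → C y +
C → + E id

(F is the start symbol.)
In F → id E id: E is followed by id, add FIRST(id) \ {ε} = { 'id' }
In C → + E id: E is followed by id, add FIRST(id) \ {ε} = { 'id' }

Taking the union: FOLLOW(E) = { 'id' }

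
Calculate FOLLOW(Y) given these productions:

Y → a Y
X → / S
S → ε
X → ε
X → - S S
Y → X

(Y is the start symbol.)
To compute FOLLOW(Y), find every occurrence of Y on a right-hand side N → α Y β: add FIRST(β) \ {ε}, and if β is empty or nullable also add FOLLOW(N). Iterate to a fixed point.

Y is the start symbol, so $ ∈ FOLLOW(Y).
In Y → a Y: Y is at the end; this adds FOLLOW(Y) to itself — nothing new

Taking the union: FOLLOW(Y) = { $ }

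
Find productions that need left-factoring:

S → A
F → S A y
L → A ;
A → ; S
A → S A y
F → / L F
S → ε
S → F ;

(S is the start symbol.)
Left-factoring is needed when two productions for the same non-terminal
share a common prefix on the right-hand side.

Productions for S:
  S → A
  S → ε
  S → F ;
Productions for F:
  F → S A y
  F → / L F
Productions for A:
  A → ; S
  A → S A y

No common prefixes found.

Answer: No, left-factoring is not needed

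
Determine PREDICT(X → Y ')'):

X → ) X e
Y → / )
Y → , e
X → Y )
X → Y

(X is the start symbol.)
PREDICT(X → Y ')') = (FIRST(RHS) \ {ε}) ∪ (FOLLOW(X) if ε ∈ FIRST(RHS), i.e. RHS ⇒* ε)
FIRST(Y) = { ',', '/' }
FIRST(Y ')') = { ',', '/' }
ε ∉ FIRST(Y ')'), so FOLLOW(X) is not added.
PREDICT(X → Y ')') = { ',', '/' }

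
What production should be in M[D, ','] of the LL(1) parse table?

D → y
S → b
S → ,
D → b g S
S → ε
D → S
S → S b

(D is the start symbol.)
To find M[D, ','], we find productions for D where ',' is in the predict set (PREDICT(N → α) = (FIRST(α) \ {ε}) ∪ (FOLLOW(N) if α ⇒* ε)).

Relevant sets:
  FIRST(S) = { ',', 'b', ε }
  FOLLOW(D) = { $ }

D → y: PREDICT = { 'y' }
D → b g S: PREDICT = { 'b' }
D → S: PREDICT = { $, ',', 'b' }
  ',' is in predict set, so this production goes in M[D, ',']

M[D, ','] = D → S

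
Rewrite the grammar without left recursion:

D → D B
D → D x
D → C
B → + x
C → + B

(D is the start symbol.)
D → C D'
D' → B D'
D' → x D'
D' → ε
B → + x
C → + B

D is directly left-recursive. The standard transformation for
  A → A α₁ | ... | A α_m | β₁ | ... | β_n
is
  A  → β₁ A' | ... | β_n A'
  A' → α₁ A' | ... | α_m A' | ε

D → C becomes D → C D'
D → D B becomes D' → B D'
D → D x becomes D' → x D'
Add D' → ε

Productions for other non-terminals are unchanged:
  B → + x
  C → + B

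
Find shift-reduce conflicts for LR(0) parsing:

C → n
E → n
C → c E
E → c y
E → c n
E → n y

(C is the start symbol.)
A shift-reduce conflict occurs when an LR(0) state has both:
  - a complete (reduce) item [A → α .] (dot at the end), and
  - a shift item [B → β . c γ] (dot before a terminal).

Augment with C' → C and build the canonical LR(0) collection (I0 = CLOSURE({[C' → . C]}), then GOTO on every symbol after a dot until no new states appear). It has 10 states:
  I0: { [C → . c E], [C → . n], [C' → . C] }  — shift
  I1: { [C' → C .] }  — accept
  I2: { [C → c . E], [E → . c n], [E → . c y], [E → . n y], [E → . n] }  — shift
  I3: { [C → n .] }  — reduce
  I4: { [C → c E .] }  — reduce
  I5: { [E → c . n], [E → c . y] }  — shift
  I6: { [E → n . y], [E → n .] }  — shift, reduce
  I7: { [E → n y .] }  — reduce
  I8: { [E → c n .] }  — reduce
  I9: { [E → c y .] }  — reduce

I6 contains reduce item [E → n .] and shift item [E → n . y] — shift-reduce conflict.

Answer: Yes — I6: [E → n .] vs [E → n . y]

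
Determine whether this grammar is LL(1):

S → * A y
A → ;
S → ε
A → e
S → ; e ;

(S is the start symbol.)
Yes, the grammar is LL(1).

A grammar is LL(1) if for each non-terminal N with multiple productions, the predict sets of those productions are pairwise disjoint, where PREDICT(N → α) = (FIRST(α) \ {ε}) ∪ (FOLLOW(N) if α ⇒* ε).

Relevant sets:
  FOLLOW(S) = { $ }

For S:
  PREDICT(S → '*' A y) = { '*' }
  PREDICT(S → ε) = { $ }
  PREDICT(S → ';' e ';') = { ';' }
For A:
  PREDICT(A → ';') = { ';' }
  PREDICT(A → e) = { 'e' }

All predict sets are disjoint. The grammar IS LL(1).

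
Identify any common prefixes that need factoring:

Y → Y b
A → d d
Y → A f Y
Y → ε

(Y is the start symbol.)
No, left-factoring is not needed

Left-factoring is needed when two productions for the same non-terminal
share a common prefix on the right-hand side.

Productions for Y:
  Y → Y b
  Y → A f Y
  Y → ε

No common prefixes found.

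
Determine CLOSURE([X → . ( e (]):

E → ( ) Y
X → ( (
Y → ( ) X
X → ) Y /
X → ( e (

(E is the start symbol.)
To compute CLOSURE, for each item [A → α.Bβ] where B is a non-terminal, add [B → .γ] for all productions B → γ; repeat for the newly added items until nothing changes.

Start with: [X → . ( e (]
The dot precedes the terminal '(', so nothing is added.

CLOSURE = { [X → . ( e (] }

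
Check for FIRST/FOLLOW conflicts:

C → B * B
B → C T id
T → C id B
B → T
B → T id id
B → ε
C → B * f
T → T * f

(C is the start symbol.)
Yes. B → C T id with FOLLOW(B) on { '*' }; B → T with FOLLOW(B) on { '*' }; B → T id id with FOLLOW(B) on { '*' }

Nullable non-terminals: B.
FIRST sets used below: FIRST(C) = { '*' }, FIRST(T) = { '*' }

B: nullable alternative(s) B → ε; FOLLOW(B) = { $, '*', 'id' }
  B → C T id: FIRST \ {ε} = { '*' } — overlaps FOLLOW(B) on { '*' }: CONFLICT
  B → T: FIRST \ {ε} = { '*' } — overlaps FOLLOW(B) on { '*' }: CONFLICT
  B → T id id: FIRST \ {ε} = { '*' } — overlaps FOLLOW(B) on { '*' }: CONFLICT
  B → ε: FIRST \ {ε} = { } — this is the only nullable alternative, skip

C, T have no nullable alternative, so no FIRST/FOLLOW check is needed there.

So the grammar has 3 FIRST/FOLLOW conflicts (marked CONFLICT above).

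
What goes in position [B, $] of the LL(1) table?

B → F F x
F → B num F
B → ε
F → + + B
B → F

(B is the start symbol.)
To find M[B, $], we find productions for B where $ is in the predict set (PREDICT(N → α) = (FIRST(α) \ {ε}) ∪ (FOLLOW(N) if α ⇒* ε)).

Relevant sets:
  FIRST(F) = { '+', 'num' }
  FOLLOW(B) = { $, '+', 'num', 'x' }

B → F F x: PREDICT = { '+', 'num' }
B → ε: PREDICT = { $, '+', 'num', 'x' }
  $ is in predict set, so this production goes in M[B, $]
B → F: PREDICT = { '+', 'num' }

M[B, $] = B → ε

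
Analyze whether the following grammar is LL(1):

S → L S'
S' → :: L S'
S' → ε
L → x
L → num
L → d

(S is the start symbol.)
A grammar is LL(1) if for each non-terminal N with multiple productions, the predict sets of those productions are pairwise disjoint, where PREDICT(N → α) = (FIRST(α) \ {ε}) ∪ (FOLLOW(N) if α ⇒* ε).

Relevant sets:
  FOLLOW(S') = { $ }

For S':
  PREDICT(S' → :: L S') = { '::' }
  PREDICT(S' → ε) = { $ }
For L:
  PREDICT(L → x) = { 'x' }
  PREDICT(L → num) = { 'num' }
  PREDICT(L → d) = { 'd' }
S has a single production, so nothing to check there.

All predict sets are disjoint. The grammar IS LL(1).

Answer: Yes, the grammar is LL(1).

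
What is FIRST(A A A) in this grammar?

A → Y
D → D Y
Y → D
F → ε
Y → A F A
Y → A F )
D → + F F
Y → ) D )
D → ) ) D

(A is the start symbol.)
FIRST sets of the non-terminals involved (from the grammar, by fixed-point iteration):
  FIRST(A) = { ')', '+' }

To compute FIRST(A A A), process the symbols left to right:
Symbol A is a non-terminal. Add FIRST(A) \ {ε} = { ')', '+' }
A is not nullable (ε ∉ FIRST(A)), so stop here.
FIRST(A A A) = { ')', '+' }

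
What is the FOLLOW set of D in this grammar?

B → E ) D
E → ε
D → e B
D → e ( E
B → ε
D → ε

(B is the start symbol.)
To compute FOLLOW(D), find every occurrence of D on a right-hand side N → α D β: add FIRST(β) \ {ε}, and if β is empty or nullable also add FOLLOW(N). Iterate to a fixed point.

In B → E ) D: D is at the end, add FOLLOW(B)

The FOLLOW sets referred to above (computed the same way, to a fixed point):
  FOLLOW(B) = { $ }

Taking the union: FOLLOW(D) = { $ }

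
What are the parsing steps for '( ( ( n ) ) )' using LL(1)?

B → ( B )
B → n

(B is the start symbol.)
LL(1) parsing maintains a stack (initially the start symbol over $) and the input. At each step: if the stack top is a terminal, match it against the current input token; if it is a non-terminal N, replace it with the RHS of M[N, lookahead] (the unique production whose predict set contains the lookahead).

Stack is shown with the top on the left.

Stack        Input            Action
------------------------------------
B $          ( ( ( n ) ) ) $  output B → ( B )
( B ) $      ( ( ( n ) ) ) $  match '('
B ) $        ( ( n ) ) ) $    output B → ( B )
( B ) ) $    ( ( n ) ) ) $    match '('
B ) ) $      ( n ) ) ) $      output B → ( B )
( B ) ) ) $  ( n ) ) ) $      match '('
B ) ) ) $    n ) ) ) $        output B → n
n ) ) ) $    n ) ) ) $        match 'n'
) ) ) $      ) ) ) $          match ')'
) ) $        ) ) $            match ')'
) $          ) $              match ')'
$            $                accept

The string is accepted.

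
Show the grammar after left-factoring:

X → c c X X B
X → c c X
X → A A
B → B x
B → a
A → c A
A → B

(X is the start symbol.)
Left-factoring transforms A → αβ₁ | αβ₂ into A → αA' and A' → β₁ | β₂
(α is the longest common prefix among the alternatives). Repeat until
no nonterminal has two alternatives with a common prefix.

Round 1: X has alternatives sharing prefix 'c c X'. Introduce X': X → c c X X'
  Add: X' → X B
  Add: X' → ε

No remaining common prefixes — done.

Resulting grammar:
X → c c X X'
X' → X B
X' → ε
X → A A
B → B x
B → a
A → c A
A → B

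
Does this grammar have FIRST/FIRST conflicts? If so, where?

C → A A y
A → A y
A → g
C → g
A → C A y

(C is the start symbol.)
Yes. C → A A y / C → g on { 'g' }; A → A y / A → g on { 'g' }; A → A y / A → C A y on { 'g' }; A → g / A → C A y on { 'g' }

A FIRST/FIRST conflict occurs when two productions N → α and N → β for the same non-terminal have FIRST(α) ∩ FIRST(β) ≠ ∅ (with ε ∈ FIRST of a nullable right-hand side, so two nullable alternatives also conflict).

FIRST sets of the non-terminals at (or reachable through a nullable prefix from) the front of some alternative:
  FIRST(A) = { 'g' }
  FIRST(C) = { 'g' }

Productions for C:
  C → A A y: FIRST = { 'g' }
  C → g: FIRST = { 'g' }
Productions for A:
  A → A y: FIRST = { 'g' }
  A → g: FIRST = { 'g' }
  A → C A y: FIRST = { 'g' }

Conflict for C: C → A A y and C → g
  Overlap: { 'g' }
Conflict for A: A → A y and A → g
  Overlap: { 'g' }
Conflict for A: A → A y and A → C A y
  Overlap: { 'g' }
Conflict for A: A → g and A → C A y
  Overlap: { 'g' }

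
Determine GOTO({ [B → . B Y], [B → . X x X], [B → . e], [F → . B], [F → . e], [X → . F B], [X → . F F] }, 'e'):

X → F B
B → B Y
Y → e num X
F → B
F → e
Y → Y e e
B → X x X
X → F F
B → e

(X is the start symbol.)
{ [B → e .], [F → e .] }

GOTO(I, 'e') = CLOSURE({ [A → αX.β] : [A → α.Xβ] ∈ I, X = 'e' })

Items with dot before 'e', with the dot advanced:
  [B → . e] → [B → e .]
  [F → . e] → [F → e .]
Closure adds nothing (no advanced item has the dot before a non-terminal).

GOTO = { [B → e .], [F → e .] }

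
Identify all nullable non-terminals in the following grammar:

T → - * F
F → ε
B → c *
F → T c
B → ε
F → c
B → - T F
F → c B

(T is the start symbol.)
ε-productions: F → ε, B → ε
So F, B are immediately nullable.
No further non-terminal can be added: every production for the remaining non-terminals contains a terminal or a non-nullable non-terminal.
Nullable = { 'B', 'F' }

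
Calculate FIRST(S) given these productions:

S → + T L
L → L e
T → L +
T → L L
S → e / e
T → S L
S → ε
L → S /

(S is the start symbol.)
{ '+', 'e', ε }

To compute FIRST(S), examine every production with S on the left-hand side, reading each right-hand side left to right until a non-nullable symbol is reached.

From S → + T L:
  - '+' is a terminal: add '+' and stop
From S → e / e:
  - e is a terminal: add 'e' and stop
From S → ε:
  - ε-production, so ε ∈ FIRST(S)

Collecting: FIRST(S) = { '+', 'e', ε }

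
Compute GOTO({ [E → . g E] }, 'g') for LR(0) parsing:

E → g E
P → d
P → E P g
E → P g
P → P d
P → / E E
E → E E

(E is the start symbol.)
{ [E → . E E], [E → . P g], [E → . g E], [E → g . E], [P → . / E E], [P → . E P g], [P → . P d], [P → . d] }

GOTO(I, 'g') = CLOSURE({ [A → αX.β] : [A → α.Xβ] ∈ I, X = 'g' })

Items with dot before 'g', with the dot advanced:
  [E → . g E] → [E → g . E]
Closure of the advanced items:
  [E → g . E] has the dot before E: add [E → . g E], [E → . P g], [E → . E E]
  [E → . P g] has the dot before P: add [P → . d], [P → . E P g], [P → . P d], [P → . / E E]

GOTO = { [E → . E E], [E → . P g], [E → . g E], [E → g . E], [P → . / E E], [P → . E P g], [P → . P d], [P → . d] }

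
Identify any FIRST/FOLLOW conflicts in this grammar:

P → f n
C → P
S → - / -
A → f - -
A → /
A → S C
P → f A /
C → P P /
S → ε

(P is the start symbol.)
Nullable non-terminals: S.

S: nullable alternative(s) S → ε; FOLLOW(S) = { 'f' }
  S → - / -: FIRST \ {ε} = { '-' } — disjoint from FOLLOW(S)
  S → ε: FIRST \ {ε} = { } — this is the only nullable alternative, skip

A, C, P have no nullable alternative, so no FIRST/FOLLOW check is needed there.

No FIRST/FOLLOW conflicts found.

Answer: No FIRST/FOLLOW conflicts.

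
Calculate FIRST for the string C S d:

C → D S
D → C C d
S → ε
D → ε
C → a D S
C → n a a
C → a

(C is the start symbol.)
{ 'a', 'd', 'n' }

FIRST sets of the non-terminals involved (from the grammar, by fixed-point iteration):
  FIRST(C) = { 'a', 'd', 'n', ε }
  FIRST(S) = { ε }

To compute FIRST(C S d), process the symbols left to right:
Symbol C is a non-terminal. Add FIRST(C) \ {ε} = { 'a', 'd', 'n' }
C is nullable (ε ∈ FIRST(C)), continue to the next symbol.
Symbol S is a non-terminal. Add FIRST(S) \ {ε} = { }
S is nullable (ε ∈ FIRST(S)), continue to the next symbol.
Symbol d is a terminal. Add 'd' and stop.
FIRST(C S d) = { 'a', 'd', 'n' }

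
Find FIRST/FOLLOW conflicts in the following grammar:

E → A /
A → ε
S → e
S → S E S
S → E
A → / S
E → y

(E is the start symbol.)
A FIRST/FOLLOW conflict occurs when a non-terminal N has a nullable alternative N → β (β ⇒* ε) and another alternative N → α with FIRST(α) ∩ FOLLOW(N) ≠ ∅: on such a lookahead the parser cannot decide between expanding α and letting N vanish via β.

Nullable non-terminals: A.

A: nullable alternative(s) A → ε; FOLLOW(A) = { '/' }
  A → ε: FIRST \ {ε} = { } — this is the only nullable alternative, skip
  A → / S: FIRST \ {ε} = { '/' } — overlaps FOLLOW(A) on { '/' }: CONFLICT

E, S have no nullable alternative, so no FIRST/FOLLOW check is needed there.

So the grammar has 1 FIRST/FOLLOW conflict (marked CONFLICT above).

Answer: Yes. A → '/' S with FOLLOW(A) on { '/' }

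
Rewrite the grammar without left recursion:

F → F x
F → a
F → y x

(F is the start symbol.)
F is directly left-recursive. The standard transformation for
  A → A α₁ | ... | A α_m | β₁ | ... | β_n
is
  A  → β₁ A' | ... | β_n A'
  A' → α₁ A' | ... | α_m A' | ε

F → a becomes F → a F'
F → y x becomes F → y x F'
F → F x becomes F' → x F'
Add F' → ε

Resulting grammar:
F → a F'
F → y x F'
F' → x F'
F' → ε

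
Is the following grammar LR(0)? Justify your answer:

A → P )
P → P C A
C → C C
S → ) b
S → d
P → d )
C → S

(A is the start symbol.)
No. Shift-reduce conflict between [A → P ) .] and [S → ) . b]

Augment with A' → A and build the canonical LR(0) collection (I0 = CLOSURE({[A' → . A]}), then GOTO on every symbol after a dot until no new states appear). It has 14 states:
  I0: { [A → . P )], [A' → . A], [P → . P C A], [P → . d )] }  — shift
  I1: { [A' → A .] }  — accept
  I2: { [A → P . )], [C → . C C], [C → . S], [P → P . C A], [S → . ) b], [S → . d] }  — shift
  I3: { [P → d . )] }  — shift
  I4: { [P → d ) .] }  — reduce
  I5: { [A → P ) .], [S → ) . b] }  — shift, reduce
  I6: { [A → . P )], [C → . C C], [C → . S], [C → C . C], [P → . P C A], [P → . d )], [P → P C . A], [S → . ) b], [S → . d] }  — shift
  I7: { [C → S .] }  — reduce
  I8: { [S → d .] }  — reduce
  I9: { [S → ) . b] }  — shift
  I10: { [P → P C A .] }  — reduce
  I11: { [C → . C C], [C → . S], [C → C . C], [C → C C .], [S → . ) b], [S → . d] }  — shift, reduce
  I12: { [P → d . )], [S → d .] }  — shift, reduce
  I13: { [S → ) b .] }  — reduce

Conflict in state I5:
  Shift-reduce conflict between [A → P ) .] and [S → ) . b]
So the grammar is NOT LR(0).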